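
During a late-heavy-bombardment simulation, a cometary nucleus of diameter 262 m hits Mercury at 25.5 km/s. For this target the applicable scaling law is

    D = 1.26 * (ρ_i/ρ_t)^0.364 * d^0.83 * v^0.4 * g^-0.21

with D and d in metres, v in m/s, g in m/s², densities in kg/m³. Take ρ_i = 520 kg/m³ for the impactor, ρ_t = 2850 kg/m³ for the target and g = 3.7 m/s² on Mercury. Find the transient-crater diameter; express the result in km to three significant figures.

In SI units: v = 25500 m/s.
(ρ_i/ρ_t)^0.364 = (520/2850)^0.364 = 0.5383
d^0.83 = 262^0.83 = 101.7
v^0.4 = 25500^0.4 = 57.89
g^-0.21 = 3.7^-0.21 = 0.7598
D = 1.26 × 0.5383 × 101.7 × 57.89 × 0.7598 = 3034 m
   = 3.034 km

D ≈ 3.03 km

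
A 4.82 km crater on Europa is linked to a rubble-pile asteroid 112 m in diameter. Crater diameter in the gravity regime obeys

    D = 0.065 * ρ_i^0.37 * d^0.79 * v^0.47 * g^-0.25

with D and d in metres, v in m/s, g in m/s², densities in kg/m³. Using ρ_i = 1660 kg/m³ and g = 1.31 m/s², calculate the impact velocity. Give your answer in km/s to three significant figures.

Rearranging for v: v = [D / (0.065 · 1660^0.37 · 112^0.79 · 1.31^-0.25)]^(1/0.47).
D = 4820 m.
1660^0.37 = 15.54
112^0.79 = 41.58
1.31^-0.25 = 0.9347
Denominator = 0.065 × 15.54 × 41.58 × 0.9347 = 39.26
D / 39.26 = 4820 / 39.26 = 122.8
v = 122.8^(1/0.47) = 122.8^2.1277 = 27873 m/s

v ≈ 27.9 km/s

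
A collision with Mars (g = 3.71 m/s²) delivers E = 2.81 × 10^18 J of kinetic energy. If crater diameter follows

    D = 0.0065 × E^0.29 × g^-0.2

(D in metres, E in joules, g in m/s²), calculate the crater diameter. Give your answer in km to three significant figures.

D ≈ 1.12 km

E^0.29 = (2.81 × 10^18)^0.29 = 2.239 × 10^5
g^-0.2 = 3.71^-0.2 = 0.7694
D = 0.0065 × 2.239 × 10^5 × 0.7694 = 1120 m
   = 1.120 km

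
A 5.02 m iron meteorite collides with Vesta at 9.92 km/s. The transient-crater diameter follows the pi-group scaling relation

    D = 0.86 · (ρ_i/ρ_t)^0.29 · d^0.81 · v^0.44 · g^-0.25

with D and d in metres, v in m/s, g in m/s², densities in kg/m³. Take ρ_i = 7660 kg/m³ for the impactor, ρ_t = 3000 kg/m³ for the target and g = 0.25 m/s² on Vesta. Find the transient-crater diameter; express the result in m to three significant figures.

D ≈ 338 m

In SI units: v = 9920 m/s.
(ρ_i/ρ_t)^0.29 = (7660/3000)^0.29 = 1.312
d^0.81 = 5.02^0.81 = 3.695
v^0.44 = 9920^0.44 = 57.34
g^-0.25 = 0.25^-0.25 = 1.414
D = 0.86 × 1.312 × 3.695 × 57.34 × 1.414 = 338.0 m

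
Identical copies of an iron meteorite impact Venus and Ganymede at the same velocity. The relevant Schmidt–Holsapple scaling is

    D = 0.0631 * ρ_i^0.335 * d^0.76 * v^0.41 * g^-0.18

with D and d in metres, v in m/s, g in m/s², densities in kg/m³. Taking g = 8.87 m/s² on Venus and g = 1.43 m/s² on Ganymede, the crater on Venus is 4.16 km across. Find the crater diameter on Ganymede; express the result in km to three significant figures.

All impactor-dependent factors cancel in the ratio, leaving D_Ganymede/D_Venus = (g_Ganymede/g_Venus)^-0.18.
(1.43/8.87)^-0.18 = 0.1612^-0.18 = 1.389
D_Ganymede = 1.389 × 4.16 km = 5.78 km

D ≈ 5.78 km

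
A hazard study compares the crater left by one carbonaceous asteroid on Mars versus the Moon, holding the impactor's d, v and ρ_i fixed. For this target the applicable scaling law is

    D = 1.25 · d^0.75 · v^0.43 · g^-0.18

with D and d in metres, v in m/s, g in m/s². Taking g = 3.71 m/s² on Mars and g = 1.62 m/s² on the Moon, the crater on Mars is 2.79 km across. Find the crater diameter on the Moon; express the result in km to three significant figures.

D ≈ 3.24 km

All impactor-dependent factors cancel in the ratio, leaving D_Moon/D_Mars = (g_Moon/g_Mars)^-0.18.
(1.62/3.71)^-0.18 = 0.4367^-0.18 = 1.161
D_Moon = 1.161 × 2.79 km = 3.24 km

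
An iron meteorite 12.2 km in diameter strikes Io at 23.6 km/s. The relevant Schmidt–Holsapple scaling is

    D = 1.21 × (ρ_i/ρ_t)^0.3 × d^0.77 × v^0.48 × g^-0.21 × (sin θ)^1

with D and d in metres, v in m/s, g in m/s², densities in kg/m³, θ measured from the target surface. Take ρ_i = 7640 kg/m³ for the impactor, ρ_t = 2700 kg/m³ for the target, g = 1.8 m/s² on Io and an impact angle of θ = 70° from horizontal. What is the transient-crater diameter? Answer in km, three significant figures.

In SI units: d = 12200 m, v = 23600 m/s.
(ρ_i/ρ_t)^0.3 = (7640/2700)^0.3 = 1.366
d^0.77 = 12200^0.77 = 1401
v^0.48 = 23600^0.48 = 125.6
g^-0.21 = 1.8^-0.21 = 0.8839
(sin 70°)^1 = 0.9397^1 = 0.9397
D = 1.21 × 1.366 × 1401 × 125.6 × 0.8839 × 0.9397 = 2.416 × 10^5 m
   = 241.6 km

D ≈ 242 km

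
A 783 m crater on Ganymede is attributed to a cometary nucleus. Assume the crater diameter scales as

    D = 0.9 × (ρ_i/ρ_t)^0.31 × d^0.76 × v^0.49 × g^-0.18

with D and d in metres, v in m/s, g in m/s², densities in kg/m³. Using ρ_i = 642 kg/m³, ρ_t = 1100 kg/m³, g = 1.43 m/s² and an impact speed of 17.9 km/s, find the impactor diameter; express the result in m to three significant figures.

d ≈ 18.1 m

Rearranging for d: d = [D / (0.9 · (642/1100)^0.31 · 17900^0.49 · 1.43^-0.18)]^(1/0.76).
(642/1100)^0.31 = 0.8463
17900^0.49 = 121.3
1.43^-0.18 = 0.9376
Denominator = 0.9 × 0.8463 × 121.3 × 0.9376 = 86.63
D / 86.63 = 783 / 86.63 = 9.038
d = 9.038^(1/0.76) = 9.038^1.3158 = 18.11 m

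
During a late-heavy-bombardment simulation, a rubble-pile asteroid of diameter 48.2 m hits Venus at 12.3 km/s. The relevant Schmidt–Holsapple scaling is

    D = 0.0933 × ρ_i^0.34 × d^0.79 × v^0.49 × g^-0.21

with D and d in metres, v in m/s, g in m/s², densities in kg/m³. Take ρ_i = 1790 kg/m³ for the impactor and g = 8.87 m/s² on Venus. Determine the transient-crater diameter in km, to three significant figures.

D ≈ 1.62 km

In SI units: v = 12300 m/s.
ρ_i^0.34 = 1790^0.34 = 12.76
d^0.79 = 48.2^0.79 = 21.36
v^0.49 = 12300^0.49 = 100.9
g^-0.21 = 8.87^-0.21 = 0.6323
D = 0.0933 × 12.76 × 21.36 × 100.9 × 0.6323 = 1622 m
   = 1.622 km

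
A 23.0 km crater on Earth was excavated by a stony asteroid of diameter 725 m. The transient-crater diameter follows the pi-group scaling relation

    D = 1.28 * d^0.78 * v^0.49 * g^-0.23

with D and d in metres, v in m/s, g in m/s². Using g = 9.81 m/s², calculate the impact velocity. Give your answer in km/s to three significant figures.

v ≈ 39.4 km/s

Rearranging for v: v = [D / (1.28 · 725^0.78 · 9.81^-0.23)]^(1/0.49).
D = 23000 m.
725^0.78 = 170.2
9.81^-0.23 = 0.5914
Denominator = 1.28 × 170.2 × 0.5914 = 128.8
D / 128.8 = 23000 / 128.8 = 178.6
v = 178.6^(1/0.49) = 178.6^2.0408 = 39413 m/s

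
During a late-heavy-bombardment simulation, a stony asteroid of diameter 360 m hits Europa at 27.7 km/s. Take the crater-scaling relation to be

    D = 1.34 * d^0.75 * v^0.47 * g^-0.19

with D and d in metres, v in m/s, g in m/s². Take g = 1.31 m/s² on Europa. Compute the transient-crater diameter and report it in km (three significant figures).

D ≈ 12.9 km

In SI units: v = 27700 m/s.
d^0.75 = 360^0.75 = 82.65
v^0.47 = 27700^0.47 = 122.5
g^-0.19 = 1.31^-0.19 = 0.9500
D = 1.34 × 82.65 × 122.5 × 0.9500 = 12889 m
   = 12.89 km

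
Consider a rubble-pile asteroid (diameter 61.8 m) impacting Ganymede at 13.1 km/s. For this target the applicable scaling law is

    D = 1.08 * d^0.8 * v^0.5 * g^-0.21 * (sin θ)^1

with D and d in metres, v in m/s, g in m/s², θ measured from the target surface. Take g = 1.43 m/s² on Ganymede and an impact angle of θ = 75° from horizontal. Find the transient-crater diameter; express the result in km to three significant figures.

D ≈ 3.00 km

In SI units: v = 13100 m/s.
d^0.8 = 61.8^0.8 = 27.09
v^0.5 = 13100^0.5 = 114.5
g^-0.21 = 1.43^-0.21 = 0.9276
(sin 75°)^1 = 0.9659^1 = 0.9659
D = 1.08 × 27.09 × 114.5 × 0.9276 × 0.9659 = 3001 m
   = 3.001 km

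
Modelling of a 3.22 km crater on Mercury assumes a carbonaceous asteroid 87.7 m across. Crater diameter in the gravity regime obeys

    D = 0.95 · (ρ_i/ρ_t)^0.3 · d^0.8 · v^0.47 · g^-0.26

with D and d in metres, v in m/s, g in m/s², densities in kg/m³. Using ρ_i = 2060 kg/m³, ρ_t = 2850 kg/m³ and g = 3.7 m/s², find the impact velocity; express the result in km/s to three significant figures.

v ≈ 40.6 km/s

Rearranging for v: v = [D / (0.95 · (2060/2850)^0.3 · 87.7^0.8 · 3.7^-0.26)]^(1/0.47).
D = 3220 m.
(2060/2850)^0.3 = 0.9072
87.7^0.8 = 35.84
3.7^-0.26 = 0.7117
Denominator = 0.95 × 0.9072 × 35.84 × 0.7117 = 21.98
D / 21.98 = 3220 / 21.98 = 146.5
v = 146.5^(1/0.47) = 146.5^2.1277 = 40574 m/s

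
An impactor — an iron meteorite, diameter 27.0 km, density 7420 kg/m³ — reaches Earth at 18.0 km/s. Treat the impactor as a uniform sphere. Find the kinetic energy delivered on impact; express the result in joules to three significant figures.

E ≈ 1.24 × 10^25 J

d = 27000 m; v = 18000 m/s.
Mass m = (π/6) ρ d³ = (π/6) × 7420 × (27000)³ = 7.647 × 10^16 kg
E = ½ m v² = 0.5 × 7.647 × 10^16 × (18000)² = 1.239 × 10^25 J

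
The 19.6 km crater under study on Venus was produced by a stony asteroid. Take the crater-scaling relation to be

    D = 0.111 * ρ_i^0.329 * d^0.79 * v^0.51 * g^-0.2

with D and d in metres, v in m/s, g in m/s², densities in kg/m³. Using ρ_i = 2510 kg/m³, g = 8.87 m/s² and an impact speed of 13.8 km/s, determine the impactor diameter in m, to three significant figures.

d ≈ 621 m

Rearranging for d: d = [D / (0.111 · 2510^0.329 · 13800^0.51 · 8.87^-0.2)]^(1/0.79).
D = 19600 m.
2510^0.329 = 13.14
13800^0.51 = 129.2
8.87^-0.2 = 0.6463
Denominator = 0.111 × 13.14 × 129.2 × 0.6463 = 121.8
D / 121.8 = 19600 / 121.8 = 160.9
d = 160.9^(1/0.79) = 160.9^1.2658 = 621.0 m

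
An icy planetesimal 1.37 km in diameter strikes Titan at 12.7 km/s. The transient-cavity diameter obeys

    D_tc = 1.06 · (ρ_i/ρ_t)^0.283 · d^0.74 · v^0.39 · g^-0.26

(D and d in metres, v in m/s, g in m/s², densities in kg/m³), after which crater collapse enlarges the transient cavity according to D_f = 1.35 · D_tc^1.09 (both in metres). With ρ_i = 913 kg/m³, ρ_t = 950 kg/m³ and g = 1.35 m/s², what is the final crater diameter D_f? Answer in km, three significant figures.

In SI: d = 1370 m, v = 12700 m/s.
(ρ_i/ρ_t)^0.283 = (913/950)^0.283 = 0.9888
d^0.74 = 1370^0.74 = 209.5
v^0.39 = 12700^0.39 = 39.86
g^-0.26 = 1.35^-0.26 = 0.9249
D_tc = 1.06 × 0.9888 × 209.5 × 39.86 × 0.9249 = 8095 m
D_f = 1.35 × (8095)^1.09 = 24563 m
     = 24.56 km

D_f ≈ 24.6 km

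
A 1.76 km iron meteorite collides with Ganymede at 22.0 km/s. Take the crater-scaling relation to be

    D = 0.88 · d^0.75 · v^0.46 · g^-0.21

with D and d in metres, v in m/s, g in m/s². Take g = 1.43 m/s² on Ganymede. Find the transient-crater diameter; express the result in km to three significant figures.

In SI units: d = 1760 m, v = 22000 m/s.
d^0.75 = 1760^0.75 = 271.7
v^0.46 = 22000^0.46 = 99.43
g^-0.21 = 1.43^-0.21 = 0.9276
D = 0.88 × 271.7 × 99.43 × 0.9276 = 22052 m
   = 22.05 km

D ≈ 22.1 km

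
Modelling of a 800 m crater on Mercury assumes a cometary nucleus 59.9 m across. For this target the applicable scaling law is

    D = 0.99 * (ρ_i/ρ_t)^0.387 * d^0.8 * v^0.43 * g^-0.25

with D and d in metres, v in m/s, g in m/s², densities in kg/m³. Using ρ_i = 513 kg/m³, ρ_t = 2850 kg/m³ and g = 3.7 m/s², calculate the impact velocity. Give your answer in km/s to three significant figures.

v ≈ 28.5 km/s

Rearranging for v: v = [D / (0.99 · (513/2850)^0.387 · 59.9^0.8 · 3.7^-0.25)]^(1/0.43).
(513/2850)^0.387 = 0.5150
59.9^0.8 = 26.42
3.7^-0.25 = 0.7210
Denominator = 0.99 × 0.5150 × 26.42 × 0.7210 = 9.712
D / 9.712 = 800 / 9.712 = 82.37
v = 82.37^(1/0.43) = 82.37^2.3256 = 28531 m/s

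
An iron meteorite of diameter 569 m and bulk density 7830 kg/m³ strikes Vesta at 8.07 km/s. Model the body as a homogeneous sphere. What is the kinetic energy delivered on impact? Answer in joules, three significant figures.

v = 8070 m/s.
Mass m = (π/6) ρ d³ = (π/6) × 7830 × (569)³ = 7.553 × 10^11 kg
E = ½ m v² = 0.5 × 7.553 × 10^11 × (8070)² = 2.459 × 10^19 J

E ≈ 2.46 × 10^19 J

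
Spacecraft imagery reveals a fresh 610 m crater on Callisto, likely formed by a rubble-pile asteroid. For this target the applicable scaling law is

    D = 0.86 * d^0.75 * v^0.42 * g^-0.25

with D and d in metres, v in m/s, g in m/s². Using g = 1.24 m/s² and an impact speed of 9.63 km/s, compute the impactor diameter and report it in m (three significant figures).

d ≈ 39.9 m

Rearranging for d: d = [D / (0.86 · 9630^0.42 · 1.24^-0.25)]^(1/0.75).
9630^0.42 = 47.11
1.24^-0.25 = 0.9476
Denominator = 0.86 × 47.11 × 0.9476 = 38.39
D / 38.39 = 610 / 38.39 = 15.89
d = 15.89^(1/0.75) = 15.89^1.3333 = 39.94 m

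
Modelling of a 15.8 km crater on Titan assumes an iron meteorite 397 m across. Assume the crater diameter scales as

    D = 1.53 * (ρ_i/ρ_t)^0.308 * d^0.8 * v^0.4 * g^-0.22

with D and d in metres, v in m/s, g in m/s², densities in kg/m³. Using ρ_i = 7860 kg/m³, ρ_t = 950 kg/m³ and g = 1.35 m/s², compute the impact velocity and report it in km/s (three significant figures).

v ≈ 15.9 km/s

Rearranging for v: v = [D / (1.53 · (7860/950)^0.308 · 397^0.8 · 1.35^-0.22)]^(1/0.4).
D = 15800 m.
(7860/950)^0.308 = 1.917
397^0.8 = 120.0
1.35^-0.22 = 0.9361
Denominator = 1.53 × 1.917 × 120.0 × 0.9361 = 329.5
D / 329.5 = 15800 / 329.5 = 47.95
v = 47.95^(1/0.4) = 47.95^2.5 = 15921 m/s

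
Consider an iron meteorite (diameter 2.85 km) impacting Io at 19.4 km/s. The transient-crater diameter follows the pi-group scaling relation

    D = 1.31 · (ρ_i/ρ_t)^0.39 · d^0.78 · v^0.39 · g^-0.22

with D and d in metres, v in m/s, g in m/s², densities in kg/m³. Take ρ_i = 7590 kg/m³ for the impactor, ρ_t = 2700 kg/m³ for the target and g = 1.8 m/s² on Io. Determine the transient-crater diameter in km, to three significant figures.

D ≈ 40.1 km

In SI units: d = 2850 m, v = 19400 m/s.
(ρ_i/ρ_t)^0.39 = (7590/2700)^0.39 = 1.496
d^0.78 = 2850^0.78 = 495.2
v^0.39 = 19400^0.39 = 47.02
g^-0.22 = 1.8^-0.22 = 0.8787
D = 1.31 × 1.496 × 495.2 × 47.02 × 0.8787 = 40097 m
   = 40.10 km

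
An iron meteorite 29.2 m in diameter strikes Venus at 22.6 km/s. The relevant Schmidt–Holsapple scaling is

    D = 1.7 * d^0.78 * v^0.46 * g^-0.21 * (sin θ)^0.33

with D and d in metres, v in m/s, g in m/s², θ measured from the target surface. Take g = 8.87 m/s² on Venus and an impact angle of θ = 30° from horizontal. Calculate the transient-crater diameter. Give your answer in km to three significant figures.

In SI units: v = 22600 m/s.
d^0.78 = 29.2^0.78 = 13.90
v^0.46 = 22600^0.46 = 100.7
g^-0.21 = 8.87^-0.21 = 0.6323
(sin 30°)^0.33 = 0.5000^0.33 = 0.7955
D = 1.7 × 13.90 × 100.7 × 0.6323 × 0.7955 = 1197 m
   = 1.197 km

D ≈ 1.20 km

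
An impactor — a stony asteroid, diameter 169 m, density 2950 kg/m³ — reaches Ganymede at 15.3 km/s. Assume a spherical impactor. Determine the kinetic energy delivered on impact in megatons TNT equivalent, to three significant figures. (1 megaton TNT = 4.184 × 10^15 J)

E ≈ 209 Mt TNT

v = 15300 m/s.
Mass m = (π/6) ρ d³ = (π/6) × 2950 × (169)³ = 7.456 × 10^9 kg
E = ½ m v² = 0.5 × 7.456 × 10^9 × (15300)² = 8.727 × 10^17 J
   = 8.727 × 10^17 / 4.184×10^15 = 208.6 Mt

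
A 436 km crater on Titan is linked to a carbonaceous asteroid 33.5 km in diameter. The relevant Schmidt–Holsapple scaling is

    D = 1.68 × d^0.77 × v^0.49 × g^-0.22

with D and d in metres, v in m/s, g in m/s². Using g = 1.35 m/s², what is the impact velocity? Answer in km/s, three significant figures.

v ≈ 9.93 km/s

Rearranging for v: v = [D / (1.68 · 33500^0.77 · 1.35^-0.22)]^(1/0.49).
D = 436000 m.
33500^0.77 = 3050
1.35^-0.22 = 0.9361
Denominator = 1.68 × 3050 × 0.9361 = 4797
D / 4797 = 436000 / 4797 = 90.89
v = 90.89^(1/0.49) = 90.89^2.0408 = 9930 m/s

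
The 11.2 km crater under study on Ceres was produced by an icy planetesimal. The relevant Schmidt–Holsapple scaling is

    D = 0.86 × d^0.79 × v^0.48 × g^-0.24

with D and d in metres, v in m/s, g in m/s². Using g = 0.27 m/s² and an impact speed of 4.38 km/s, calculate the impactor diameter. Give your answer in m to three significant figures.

Rearranging for d: d = [D / (0.86 · 4380^0.48 · 0.27^-0.24)]^(1/0.79).
D = 11200 m.
4380^0.48 = 55.96
0.27^-0.24 = 1.369
Denominator = 0.86 × 55.96 × 1.369 = 65.88
D / 65.88 = 11200 / 65.88 = 170.0
d = 170.0^(1/0.79) = 170.0^1.2658 = 665.7 m

d ≈ 666 m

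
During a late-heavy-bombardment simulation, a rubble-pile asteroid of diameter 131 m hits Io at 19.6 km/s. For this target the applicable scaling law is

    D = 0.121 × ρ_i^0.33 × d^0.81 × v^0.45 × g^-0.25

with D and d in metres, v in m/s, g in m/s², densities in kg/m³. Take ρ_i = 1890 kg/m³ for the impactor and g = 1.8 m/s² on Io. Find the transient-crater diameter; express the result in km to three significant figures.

In SI units: v = 19600 m/s.
ρ_i^0.33 = 1890^0.33 = 12.06
d^0.81 = 131^0.81 = 51.88
v^0.45 = 19600^0.45 = 85.41
g^-0.25 = 1.8^-0.25 = 0.8633
D = 0.121 × 12.06 × 51.88 × 85.41 × 0.8633 = 5582 m
   = 5.582 km

D ≈ 5.58 km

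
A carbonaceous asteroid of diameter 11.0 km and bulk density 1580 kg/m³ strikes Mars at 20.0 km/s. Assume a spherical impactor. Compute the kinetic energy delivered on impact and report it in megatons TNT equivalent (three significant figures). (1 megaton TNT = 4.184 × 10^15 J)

d = 11000 m; v = 20000 m/s.
Mass m = (π/6) ρ d³ = (π/6) × 1580 × (11000)³ = 1.101 × 10^15 kg
E = ½ m v² = 0.5 × 1.101 × 10^15 × (20000)² = 2.202 × 10^23 J
   = 2.202 × 10^23 / 4.184×10^15 = 5.263 × 10^7 Mt

E ≈ 5.26 × 10^7 Mt TNT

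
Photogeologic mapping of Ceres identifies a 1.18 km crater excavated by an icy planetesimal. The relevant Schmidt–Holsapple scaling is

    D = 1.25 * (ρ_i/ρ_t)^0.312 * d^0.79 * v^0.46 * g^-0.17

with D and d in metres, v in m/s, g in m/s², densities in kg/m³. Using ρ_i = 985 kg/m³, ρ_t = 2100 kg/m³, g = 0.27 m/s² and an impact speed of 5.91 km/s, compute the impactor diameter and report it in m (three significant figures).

Rearranging for d: d = [D / (1.25 · (985/2100)^0.312 · 5910^0.46 · 0.27^-0.17)]^(1/0.79).
D = 1180 m.
(985/2100)^0.312 = 0.7896
5910^0.46 = 54.32
0.27^-0.17 = 1.249
Denominator = 1.25 × 0.7896 × 54.32 × 1.249 = 66.96
D / 66.96 = 1180 / 66.96 = 17.62
d = 17.62^(1/0.79) = 17.62^1.2658 = 37.77 m

d ≈ 37.8 m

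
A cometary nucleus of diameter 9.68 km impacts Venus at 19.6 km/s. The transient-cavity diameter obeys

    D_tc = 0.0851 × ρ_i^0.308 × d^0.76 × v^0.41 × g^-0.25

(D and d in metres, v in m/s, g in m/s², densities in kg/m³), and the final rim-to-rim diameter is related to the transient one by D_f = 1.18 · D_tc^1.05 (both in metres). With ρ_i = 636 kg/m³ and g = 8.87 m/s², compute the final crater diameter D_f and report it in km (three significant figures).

In SI: d = 9680 m, v = 19600 m/s.
ρ_i^0.308 = 636^0.308 = 7.302
d^0.76 = 9680^0.76 = 1070
v^0.41 = 19600^0.41 = 57.52
g^-0.25 = 8.87^-0.25 = 0.5795
D_tc = 0.0851 × 7.302 × 1070 × 57.52 × 0.5795 = 22160 m
D_f = 1.18 × (22160)^1.05 = 43125 m
     = 43.13 km

D_f ≈ 43.1 km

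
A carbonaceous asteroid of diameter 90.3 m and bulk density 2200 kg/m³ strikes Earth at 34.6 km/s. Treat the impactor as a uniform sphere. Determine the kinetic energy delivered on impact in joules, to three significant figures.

v = 34600 m/s.
Mass m = (π/6) ρ d³ = (π/6) × 2200 × (90.3)³ = 8.482 × 10^8 kg
E = ½ m v² = 0.5 × 8.482 × 10^8 × (34600)² = 5.077 × 10^17 J

E ≈ 5.08 × 10^17 J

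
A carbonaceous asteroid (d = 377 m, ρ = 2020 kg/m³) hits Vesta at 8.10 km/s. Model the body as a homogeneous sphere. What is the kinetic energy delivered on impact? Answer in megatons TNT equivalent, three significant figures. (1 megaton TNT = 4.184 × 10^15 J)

v = 8100 m/s.
Mass m = (π/6) ρ d³ = (π/6) × 2020 × (377)³ = 5.667 × 10^10 kg
E = ½ m v² = 0.5 × 5.667 × 10^10 × (8100)² = 1.859 × 10^18 J
   = 1.859 × 10^18 / 4.184×10^15 = 444.3 Mt

E ≈ 444 Mt TNT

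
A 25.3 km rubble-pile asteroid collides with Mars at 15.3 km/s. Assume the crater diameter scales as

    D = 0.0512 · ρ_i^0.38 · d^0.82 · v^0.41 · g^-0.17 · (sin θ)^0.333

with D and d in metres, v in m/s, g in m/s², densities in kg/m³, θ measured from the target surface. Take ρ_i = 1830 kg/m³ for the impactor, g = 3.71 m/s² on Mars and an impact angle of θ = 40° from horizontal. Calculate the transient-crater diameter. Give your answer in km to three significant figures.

D ≈ 130 km

In SI units: d = 25300 m, v = 15300 m/s.
ρ_i^0.38 = 1830^0.38 = 17.37
d^0.82 = 25300^0.82 = 4079
v^0.41 = 15300^0.41 = 51.97
g^-0.17 = 3.71^-0.17 = 0.8002
(sin 40°)^0.333 = 0.6428^0.333 = 0.8632
D = 0.0512 × 17.37 × 4079 × 51.97 × 0.8002 × 0.8632 = 1.302 × 10^5 m
   = 130.2 km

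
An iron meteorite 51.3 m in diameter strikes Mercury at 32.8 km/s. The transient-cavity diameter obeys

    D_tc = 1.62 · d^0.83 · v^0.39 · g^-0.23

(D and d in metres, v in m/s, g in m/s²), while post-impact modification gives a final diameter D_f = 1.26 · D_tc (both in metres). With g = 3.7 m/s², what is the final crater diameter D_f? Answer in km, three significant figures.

v = 32800 m/s.
d^0.83 = 51.3^0.83 = 26.27
v^0.39 = 32800^0.39 = 57.70
g^-0.23 = 3.7^-0.23 = 0.7401
D_tc = 1.62 × 26.27 × 57.70 × 0.7401 = 1817 m
D_f = 1.26 × 1817 = 2289 m
     = 2.289 km

D_f ≈ 2.29 km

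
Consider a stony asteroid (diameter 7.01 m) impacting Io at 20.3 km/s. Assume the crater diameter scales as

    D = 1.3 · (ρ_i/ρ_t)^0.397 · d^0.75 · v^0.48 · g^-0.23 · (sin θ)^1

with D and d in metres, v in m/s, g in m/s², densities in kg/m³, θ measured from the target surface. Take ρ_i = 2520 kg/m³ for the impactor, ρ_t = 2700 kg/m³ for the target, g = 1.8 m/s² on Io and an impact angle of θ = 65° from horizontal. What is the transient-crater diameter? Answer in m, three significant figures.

D ≈ 504 m

In SI units: v = 20300 m/s.
(ρ_i/ρ_t)^0.397 = (2520/2700)^0.397 = 0.9730
d^0.75 = 7.01^0.75 = 4.308
v^0.48 = 20300^0.48 = 116.8
g^-0.23 = 1.8^-0.23 = 0.8735
(sin 65°)^1 = 0.9063^1 = 0.9063
D = 1.3 × 0.9730 × 4.308 × 116.8 × 0.8735 × 0.9063 = 503.9 m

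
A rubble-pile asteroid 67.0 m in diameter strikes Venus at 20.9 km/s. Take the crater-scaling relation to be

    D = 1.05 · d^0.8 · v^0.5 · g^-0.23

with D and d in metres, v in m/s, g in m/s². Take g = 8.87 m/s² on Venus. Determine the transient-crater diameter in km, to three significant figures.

In SI units: v = 20900 m/s.
d^0.8 = 67^0.8 = 28.90
v^0.5 = 20900^0.5 = 144.6
g^-0.23 = 8.87^-0.23 = 0.6053
D = 1.05 × 28.90 × 144.6 × 0.6053 = 2656 m
   = 2.656 km

D ≈ 2.66 km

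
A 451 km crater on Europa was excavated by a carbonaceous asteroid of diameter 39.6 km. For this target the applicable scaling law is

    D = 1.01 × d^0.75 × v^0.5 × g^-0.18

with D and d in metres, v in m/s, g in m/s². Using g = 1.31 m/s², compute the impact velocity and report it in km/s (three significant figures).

Rearranging for v: v = [D / (1.01 · 39600^0.75 · 1.31^-0.18)]^(1/0.5).
D = 451000 m.
39600^0.75 = 2807
1.31^-0.18 = 0.9526
Denominator = 1.01 × 2807 × 0.9526 = 2701
D / 2701 = 451000 / 2701 = 167.0
v = 167.0^(1/0.5) = 167.0^2 = 27889 m/s

v ≈ 27.9 km/s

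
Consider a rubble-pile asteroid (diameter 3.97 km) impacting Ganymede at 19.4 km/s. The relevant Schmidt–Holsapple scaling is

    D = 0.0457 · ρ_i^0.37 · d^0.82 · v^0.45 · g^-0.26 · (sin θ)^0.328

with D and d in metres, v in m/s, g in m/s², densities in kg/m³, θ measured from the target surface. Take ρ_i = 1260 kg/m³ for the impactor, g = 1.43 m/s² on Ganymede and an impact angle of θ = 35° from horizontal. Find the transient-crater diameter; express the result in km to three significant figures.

D ≈ 37.0 km

In SI units: d = 3970 m, v = 19400 m/s.
ρ_i^0.37 = 1260^0.37 = 14.03
d^0.82 = 3970^0.82 = 893.3
v^0.45 = 19400^0.45 = 85.02
g^-0.26 = 1.43^-0.26 = 0.9112
(sin 35°)^0.328 = 0.5736^0.328 = 0.8333
D = 0.0457 × 14.03 × 893.3 × 85.02 × 0.9112 × 0.8333 = 36975 m
   = 36.97 km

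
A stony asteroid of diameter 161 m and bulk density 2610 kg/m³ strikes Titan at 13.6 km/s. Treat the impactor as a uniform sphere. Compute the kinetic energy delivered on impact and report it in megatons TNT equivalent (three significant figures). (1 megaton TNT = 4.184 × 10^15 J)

E ≈ 126 Mt TNT

v = 13600 m/s.
Mass m = (π/6) ρ d³ = (π/6) × 2610 × (161)³ = 5.703 × 10^9 kg
E = ½ m v² = 0.5 × 5.703 × 10^9 × (13600)² = 5.274 × 10^17 J
   = 5.274 × 10^17 / 4.184×10^15 = 126.1 Mt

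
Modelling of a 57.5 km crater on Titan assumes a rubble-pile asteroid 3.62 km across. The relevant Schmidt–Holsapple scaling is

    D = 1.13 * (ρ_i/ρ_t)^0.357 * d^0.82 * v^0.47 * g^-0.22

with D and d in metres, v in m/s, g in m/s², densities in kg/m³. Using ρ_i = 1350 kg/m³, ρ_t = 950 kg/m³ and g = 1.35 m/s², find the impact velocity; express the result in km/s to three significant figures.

v ≈ 5.63 km/s

Rearranging for v: v = [D / (1.13 · (1350/950)^0.357 · 3620^0.82 · 1.35^-0.22)]^(1/0.47).
D = 57500 m.
(1350/950)^0.357 = 1.134
3620^0.82 = 828.2
1.35^-0.22 = 0.9361
Denominator = 1.13 × 1.134 × 828.2 × 0.9361 = 993.5
D / 993.5 = 57500 / 993.5 = 57.88
v = 57.88^(1/0.47) = 57.88^2.1277 = 5625 m/s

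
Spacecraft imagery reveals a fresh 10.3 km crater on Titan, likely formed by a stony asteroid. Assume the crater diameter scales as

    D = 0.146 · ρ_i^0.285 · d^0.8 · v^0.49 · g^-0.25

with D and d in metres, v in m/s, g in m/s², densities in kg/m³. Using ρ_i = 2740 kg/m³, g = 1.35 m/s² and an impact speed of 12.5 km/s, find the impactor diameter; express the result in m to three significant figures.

Rearranging for d: d = [D / (0.146 · 2740^0.285 · 12500^0.49 · 1.35^-0.25)]^(1/0.8).
D = 10300 m.
2740^0.285 = 9.545
12500^0.49 = 101.7
1.35^-0.25 = 0.9277
Denominator = 0.146 × 9.545 × 101.7 × 0.9277 = 131.5
D / 131.5 = 10300 / 131.5 = 78.33
d = 78.33^(1/0.8) = 78.33^1.25 = 233.0 m

d ≈ 233 m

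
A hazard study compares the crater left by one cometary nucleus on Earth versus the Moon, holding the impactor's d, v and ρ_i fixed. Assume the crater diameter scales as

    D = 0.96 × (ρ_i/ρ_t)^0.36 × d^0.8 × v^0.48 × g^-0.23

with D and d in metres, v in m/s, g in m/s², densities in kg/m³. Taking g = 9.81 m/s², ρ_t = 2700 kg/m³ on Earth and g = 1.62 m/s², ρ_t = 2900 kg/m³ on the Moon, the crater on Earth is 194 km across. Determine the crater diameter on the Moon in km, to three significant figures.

D ≈ 286 km

The impactor-only factors (d, v, ρ_i) cancel in the ratio, leaving D_Moon/D_Earth = (g_Moon/g_Earth)^-0.23 · (ρ_t,Earth/ρ_t,Moon)^0.36.
(1.62/9.81)^-0.23 = 0.1651^-0.23 = 1.513
(2700/2900)^0.36 = 0.9310^0.36 = 0.9746
Ratio = 1.513 × 0.9746 = 1.475
D_Moon = 1.475 × 194 km = 286 km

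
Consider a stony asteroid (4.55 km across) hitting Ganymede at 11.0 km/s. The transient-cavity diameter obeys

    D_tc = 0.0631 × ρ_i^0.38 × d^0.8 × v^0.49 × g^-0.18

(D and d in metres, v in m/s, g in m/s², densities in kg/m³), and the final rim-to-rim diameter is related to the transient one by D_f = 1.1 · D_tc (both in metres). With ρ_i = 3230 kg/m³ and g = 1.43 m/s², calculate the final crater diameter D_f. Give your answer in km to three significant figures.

D_f ≈ 113 km

In SI: d = 4550 m, v = 11000 m/s.
ρ_i^0.38 = 3230^0.38 = 21.55
d^0.8 = 4550^0.8 = 844.1
v^0.49 = 11000^0.49 = 95.56
g^-0.18 = 1.43^-0.18 = 0.9376
D_tc = 0.0631 × 21.55 × 844.1 × 95.56 × 0.9376 = 1.028 × 10^5 m
D_f = 1.1 × 1.028 × 10^5 = 1.131 × 10^5 m
     = 113.1 km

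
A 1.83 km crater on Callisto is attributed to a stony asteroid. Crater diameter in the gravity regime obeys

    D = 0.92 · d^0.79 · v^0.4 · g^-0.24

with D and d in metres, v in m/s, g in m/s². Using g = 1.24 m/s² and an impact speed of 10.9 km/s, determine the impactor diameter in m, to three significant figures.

Rearranging for d: d = [D / (0.92 · 10900^0.4 · 1.24^-0.24)]^(1/0.79).
D = 1830 m.
10900^0.4 = 41.21
1.24^-0.24 = 0.9497
Denominator = 0.92 × 41.21 × 0.9497 = 36.01
D / 36.01 = 1830 / 36.01 = 50.82
d = 50.82^(1/0.79) = 50.82^1.2658 = 144.4 m

d ≈ 144 m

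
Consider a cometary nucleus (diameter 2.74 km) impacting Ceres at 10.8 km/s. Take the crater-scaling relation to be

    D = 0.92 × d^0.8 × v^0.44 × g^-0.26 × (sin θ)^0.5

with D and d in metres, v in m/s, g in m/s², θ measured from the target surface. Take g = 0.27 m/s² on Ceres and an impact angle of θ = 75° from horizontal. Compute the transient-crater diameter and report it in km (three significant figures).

D ≈ 42.6 km

In SI units: d = 2740 m, v = 10800 m/s.
d^0.8 = 2740^0.8 = 562.6
v^0.44 = 10800^0.44 = 59.53
g^-0.26 = 0.27^-0.26 = 1.406
(sin 75°)^0.5 = 0.9659^0.5 = 0.9828
D = 0.92 × 562.6 × 59.53 × 1.406 × 0.9828 = 42577 m
   = 42.58 km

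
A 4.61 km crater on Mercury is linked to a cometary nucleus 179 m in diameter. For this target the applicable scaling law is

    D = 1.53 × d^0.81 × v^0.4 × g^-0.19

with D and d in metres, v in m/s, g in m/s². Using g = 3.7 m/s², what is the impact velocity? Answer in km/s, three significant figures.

Rearranging for v: v = [D / (1.53 · 179^0.81 · 3.7^-0.19)]^(1/0.4).
D = 4610 m.
179^0.81 = 66.81
3.7^-0.19 = 0.7799
Denominator = 1.53 × 66.81 × 0.7799 = 79.72
D / 79.72 = 4610 / 79.72 = 57.83
v = 57.83^(1/0.4) = 57.83^2.5 = 25432 m/s

v ≈ 25.4 km/s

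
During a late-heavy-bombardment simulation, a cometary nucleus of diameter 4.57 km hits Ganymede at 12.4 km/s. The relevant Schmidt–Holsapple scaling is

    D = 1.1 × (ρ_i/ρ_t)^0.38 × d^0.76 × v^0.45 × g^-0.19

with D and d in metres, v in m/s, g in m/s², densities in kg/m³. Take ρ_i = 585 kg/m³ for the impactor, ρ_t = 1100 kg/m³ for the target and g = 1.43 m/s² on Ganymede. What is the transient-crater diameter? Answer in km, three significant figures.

In SI units: d = 4570 m, v = 12400 m/s.
(ρ_i/ρ_t)^0.38 = (585/1100)^0.38 = 0.7867
d^0.76 = 4570^0.76 = 604.7
v^0.45 = 12400^0.45 = 69.51
g^-0.19 = 1.43^-0.19 = 0.9343
D = 1.1 × 0.7867 × 604.7 × 69.51 × 0.9343 = 33984 m
   = 33.98 km

D ≈ 34.0 km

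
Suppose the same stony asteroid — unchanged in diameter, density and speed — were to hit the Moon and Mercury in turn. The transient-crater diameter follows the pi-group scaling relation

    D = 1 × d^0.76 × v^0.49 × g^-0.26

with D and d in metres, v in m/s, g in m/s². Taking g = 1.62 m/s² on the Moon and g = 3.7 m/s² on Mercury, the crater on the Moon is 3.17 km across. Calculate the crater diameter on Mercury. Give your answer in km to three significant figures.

D ≈ 2.56 km

All impactor-dependent factors cancel in the ratio, leaving D_Mercury/D_Moon = (g_Mercury/g_Moon)^-0.26.
(3.7/1.62)^-0.26 = 2.284^-0.26 = 0.8068
D_Mercury = 0.8068 × 3.17 km = 2.56 km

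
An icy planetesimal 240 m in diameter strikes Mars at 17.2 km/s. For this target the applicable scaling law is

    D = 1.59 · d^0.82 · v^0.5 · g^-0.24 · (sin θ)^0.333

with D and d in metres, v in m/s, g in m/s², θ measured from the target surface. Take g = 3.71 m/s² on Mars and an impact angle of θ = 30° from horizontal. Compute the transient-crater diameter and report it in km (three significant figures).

In SI units: v = 17200 m/s.
d^0.82 = 240^0.82 = 89.49
v^0.5 = 17200^0.5 = 131.1
g^-0.24 = 3.71^-0.24 = 0.7300
(sin 30°)^0.333 = 0.5000^0.333 = 0.7939
D = 1.59 × 89.49 × 131.1 × 0.7300 × 0.7939 = 10811 m
   = 10.81 km

D ≈ 10.8 km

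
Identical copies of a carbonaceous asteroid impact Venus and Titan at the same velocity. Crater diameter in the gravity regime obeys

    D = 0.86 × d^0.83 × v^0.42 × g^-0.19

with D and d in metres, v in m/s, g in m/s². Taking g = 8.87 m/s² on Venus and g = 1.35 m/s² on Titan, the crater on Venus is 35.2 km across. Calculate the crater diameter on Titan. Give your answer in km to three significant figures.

D ≈ 50.3 km

All impactor-dependent factors cancel in the ratio, leaving D_Titan/D_Venus = (g_Titan/g_Venus)^-0.19.
(1.35/8.87)^-0.19 = 0.1522^-0.19 = 1.430
D_Titan = 1.430 × 35.2 km = 50.3 km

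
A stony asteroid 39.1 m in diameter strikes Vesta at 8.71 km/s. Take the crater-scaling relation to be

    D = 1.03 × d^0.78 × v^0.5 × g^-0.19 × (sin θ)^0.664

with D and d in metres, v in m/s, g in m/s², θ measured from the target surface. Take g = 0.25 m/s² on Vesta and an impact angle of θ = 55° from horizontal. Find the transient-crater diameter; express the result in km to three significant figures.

D ≈ 1.91 km

In SI units: v = 8710 m/s.
d^0.78 = 39.1^0.78 = 17.45
v^0.5 = 8710^0.5 = 93.33
g^-0.19 = 0.25^-0.19 = 1.301
(sin 55°)^0.664 = 0.8192^0.664 = 0.8760
D = 1.03 × 17.45 × 93.33 × 1.301 × 0.8760 = 1912 m
   = 1.912 km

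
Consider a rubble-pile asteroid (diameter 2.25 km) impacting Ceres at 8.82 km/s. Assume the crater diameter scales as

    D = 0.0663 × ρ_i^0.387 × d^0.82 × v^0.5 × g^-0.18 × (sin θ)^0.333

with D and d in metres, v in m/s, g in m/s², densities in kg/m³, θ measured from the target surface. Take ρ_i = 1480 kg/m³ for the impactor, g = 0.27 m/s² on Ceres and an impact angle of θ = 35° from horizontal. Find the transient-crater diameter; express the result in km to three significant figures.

D ≈ 61.9 km

In SI units: d = 2250 m, v = 8820 m/s.
ρ_i^0.387 = 1480^0.387 = 16.86
d^0.82 = 2250^0.82 = 560.8
v^0.5 = 8820^0.5 = 93.91
g^-0.18 = 0.27^-0.18 = 1.266
(sin 35°)^0.333 = 0.5736^0.333 = 0.8310
D = 0.0663 × 16.86 × 560.8 × 93.91 × 1.266 × 0.8310 = 61934 m
   = 61.93 km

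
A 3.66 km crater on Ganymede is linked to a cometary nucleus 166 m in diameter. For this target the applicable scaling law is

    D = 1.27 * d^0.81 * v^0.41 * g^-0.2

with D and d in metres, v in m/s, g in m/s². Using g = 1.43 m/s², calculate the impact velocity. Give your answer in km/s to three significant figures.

v ≈ 13.4 km/s

Rearranging for v: v = [D / (1.27 · 166^0.81 · 1.43^-0.2)]^(1/0.41).
D = 3660 m.
166^0.81 = 62.85
1.43^-0.2 = 0.9310
Denominator = 1.27 × 62.85 × 0.9310 = 74.31
D / 74.31 = 3660 / 74.31 = 49.25
v = 49.25^(1/0.41) = 49.25^2.439 = 13421 m/s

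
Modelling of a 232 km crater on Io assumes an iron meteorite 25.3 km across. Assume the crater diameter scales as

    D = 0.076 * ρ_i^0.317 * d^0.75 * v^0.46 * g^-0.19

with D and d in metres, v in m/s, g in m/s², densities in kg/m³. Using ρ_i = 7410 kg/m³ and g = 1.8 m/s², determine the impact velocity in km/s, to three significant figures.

Rearranging for v: v = [D / (0.076 · 7410^0.317 · 25300^0.75 · 1.8^-0.19)]^(1/0.46).
D = 232000 m.
7410^0.317 = 16.86
25300^0.75 = 2006
1.8^-0.19 = 0.8943
Denominator = 0.076 × 16.86 × 2006 × 0.8943 = 2299
D / 2299 = 232000 / 2299 = 100.9
v = 100.9^(1/0.46) = 100.9^2.1739 = 22712 m/s

v ≈ 22.7 km/s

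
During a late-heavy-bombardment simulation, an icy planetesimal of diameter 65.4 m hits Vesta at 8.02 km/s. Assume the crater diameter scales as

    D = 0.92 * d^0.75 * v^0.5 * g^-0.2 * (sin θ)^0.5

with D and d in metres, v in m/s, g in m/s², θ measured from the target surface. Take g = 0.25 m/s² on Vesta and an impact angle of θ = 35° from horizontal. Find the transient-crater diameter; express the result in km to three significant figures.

D ≈ 1.89 km

In SI units: v = 8020 m/s.
d^0.75 = 65.4^0.75 = 23.00
v^0.5 = 8020^0.5 = 89.55
g^-0.2 = 0.25^-0.2 = 1.320
(sin 35°)^0.5 = 0.5736^0.5 = 0.7574
D = 0.92 × 23.00 × 89.55 × 1.320 × 0.7574 = 1894 m
   = 1.894 km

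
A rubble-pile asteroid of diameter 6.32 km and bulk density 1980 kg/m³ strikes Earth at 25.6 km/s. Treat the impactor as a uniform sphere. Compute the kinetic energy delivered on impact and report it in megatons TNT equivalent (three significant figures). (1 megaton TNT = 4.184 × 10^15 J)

E ≈ 2.05 × 10^7 Mt TNT

d = 6320 m; v = 25600 m/s.
Mass m = (π/6) ρ d³ = (π/6) × 1980 × (6320)³ = 2.617 × 10^14 kg
E = ½ m v² = 0.5 × 2.617 × 10^14 × (25600)² = 8.575 × 10^22 J
   = 8.575 × 10^22 / 4.184×10^15 = 2.049 × 10^7 Mt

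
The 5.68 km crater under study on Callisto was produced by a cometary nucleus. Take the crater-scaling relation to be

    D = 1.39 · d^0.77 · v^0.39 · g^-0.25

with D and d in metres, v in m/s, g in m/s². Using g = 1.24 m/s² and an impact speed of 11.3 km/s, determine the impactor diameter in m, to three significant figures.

Rearranging for d: d = [D / (1.39 · 11300^0.39 · 1.24^-0.25)]^(1/0.77).
D = 5680 m.
11300^0.39 = 38.08
1.24^-0.25 = 0.9476
Denominator = 1.39 × 38.08 × 0.9476 = 50.16
D / 50.16 = 5680 / 50.16 = 113.2
d = 113.2^(1/0.77) = 113.2^1.2987 = 464.9 m

d ≈ 465 m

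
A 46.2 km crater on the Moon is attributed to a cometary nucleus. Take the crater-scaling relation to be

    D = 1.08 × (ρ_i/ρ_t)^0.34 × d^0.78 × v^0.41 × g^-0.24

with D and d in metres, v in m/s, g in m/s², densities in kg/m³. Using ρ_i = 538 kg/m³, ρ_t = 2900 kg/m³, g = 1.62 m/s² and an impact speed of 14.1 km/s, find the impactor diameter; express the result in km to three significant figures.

Rearranging for d: d = [D / (1.08 · (538/2900)^0.34 · 14100^0.41 · 1.62^-0.24)]^(1/0.78).
D = 46200 m.
(538/2900)^0.34 = 0.5640
14100^0.41 = 50.26
1.62^-0.24 = 0.8907
Denominator = 1.08 × 0.5640 × 50.26 × 0.8907 = 27.27
D / 27.27 = 46200 / 27.27 = 1694
d = 1694^(1/0.78) = 1694^1.2821 = 13797 m

d ≈ 13.8 km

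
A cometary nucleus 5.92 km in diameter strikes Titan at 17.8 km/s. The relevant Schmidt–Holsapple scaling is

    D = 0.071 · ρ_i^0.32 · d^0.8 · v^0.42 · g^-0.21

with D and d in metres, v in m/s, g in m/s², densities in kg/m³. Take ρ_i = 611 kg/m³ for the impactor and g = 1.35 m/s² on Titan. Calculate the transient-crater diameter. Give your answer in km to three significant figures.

D ≈ 33.0 km

In SI units: d = 5920 m, v = 17800 m/s.
ρ_i^0.32 = 611^0.32 = 7.790
d^0.8 = 5920^0.8 = 1042
v^0.42 = 17800^0.42 = 60.98
g^-0.21 = 1.35^-0.21 = 0.9389
D = 0.071 × 7.790 × 1042 × 60.98 × 0.9389 = 32997 m
   = 33.00 km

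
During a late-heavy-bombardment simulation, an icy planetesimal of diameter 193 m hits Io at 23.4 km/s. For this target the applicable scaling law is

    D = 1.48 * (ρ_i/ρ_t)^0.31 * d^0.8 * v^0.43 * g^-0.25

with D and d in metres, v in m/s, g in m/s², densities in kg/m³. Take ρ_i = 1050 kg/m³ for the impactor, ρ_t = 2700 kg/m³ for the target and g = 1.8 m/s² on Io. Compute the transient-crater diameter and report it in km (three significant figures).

In SI units: v = 23400 m/s.
(ρ_i/ρ_t)^0.31 = (1050/2700)^0.31 = 0.7462
d^0.8 = 193^0.8 = 67.37
v^0.43 = 23400^0.43 = 75.64
g^-0.25 = 1.8^-0.25 = 0.8633
D = 1.48 × 0.7462 × 67.37 × 75.64 × 0.8633 = 4858 m
   = 4.858 km

D ≈ 4.86 km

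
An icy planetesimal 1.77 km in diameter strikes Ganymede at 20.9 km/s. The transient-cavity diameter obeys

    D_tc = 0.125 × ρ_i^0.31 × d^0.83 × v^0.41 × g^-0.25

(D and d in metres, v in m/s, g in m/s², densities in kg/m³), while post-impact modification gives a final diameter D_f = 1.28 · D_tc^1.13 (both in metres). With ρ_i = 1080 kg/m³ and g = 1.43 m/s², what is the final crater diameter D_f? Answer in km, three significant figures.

In SI: d = 1770 m, v = 20900 m/s.
ρ_i^0.31 = 1080^0.31 = 8.717
d^0.83 = 1770^0.83 = 496.4
v^0.41 = 20900^0.41 = 59.06
g^-0.25 = 1.43^-0.25 = 0.9145
D_tc = 0.125 × 8.717 × 496.4 × 59.06 × 0.9145 = 29210 m
D_f = 1.28 × (29210)^1.13 = 1.423 × 10^5 m
     = 142.3 km

D_f ≈ 142 km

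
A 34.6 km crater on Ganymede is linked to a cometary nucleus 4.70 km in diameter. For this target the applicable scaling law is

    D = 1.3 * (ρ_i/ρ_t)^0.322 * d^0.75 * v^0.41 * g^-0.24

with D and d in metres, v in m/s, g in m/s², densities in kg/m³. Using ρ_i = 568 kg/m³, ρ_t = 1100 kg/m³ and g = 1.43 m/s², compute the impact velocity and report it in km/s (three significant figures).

Rearranging for v: v = [D / (1.3 · (568/1100)^0.322 · 4700^0.75 · 1.43^-0.24)]^(1/0.41).
D = 34600 m.
(568/1100)^0.322 = 0.8083
4700^0.75 = 567.6
1.43^-0.24 = 0.9177
Denominator = 1.3 × 0.8083 × 567.6 × 0.9177 = 547.3
D / 547.3 = 34600 / 547.3 = 63.22
v = 63.22^(1/0.41) = 63.22^2.439 = 24677 m/s

v ≈ 24.7 km/s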